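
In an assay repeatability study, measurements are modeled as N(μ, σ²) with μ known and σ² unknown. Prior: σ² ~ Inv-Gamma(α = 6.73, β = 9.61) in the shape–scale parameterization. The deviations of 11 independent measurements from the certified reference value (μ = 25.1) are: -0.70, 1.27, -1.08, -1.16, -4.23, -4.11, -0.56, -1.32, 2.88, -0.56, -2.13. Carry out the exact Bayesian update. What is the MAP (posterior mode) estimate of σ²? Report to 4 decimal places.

With known mean μ and an Inverse-Gamma(α, β) prior on σ², the Normal likelihood is conjugate: posterior is Inv-Gamma(α + n/2, β + Σ(xᵢ−μ)²/2).
Σ(xᵢ−μ)² = (-0.70)² + (1.27)² + (-1.08)² + (-1.16)² + (-4.23)² + (-4.11)² + (-0.56)² + (-1.32)² + (2.88)² + (-0.56)² + (-2.13)² = 54.6008.
Posterior: Inv-Gamma(6.73 + 11/2, 9.61 + 54.6008/2) = Inv-Gamma(12.23, 36.91040).
Mode = β/(α+1) = 36.91040/13.23 = 2.7899.

2.7899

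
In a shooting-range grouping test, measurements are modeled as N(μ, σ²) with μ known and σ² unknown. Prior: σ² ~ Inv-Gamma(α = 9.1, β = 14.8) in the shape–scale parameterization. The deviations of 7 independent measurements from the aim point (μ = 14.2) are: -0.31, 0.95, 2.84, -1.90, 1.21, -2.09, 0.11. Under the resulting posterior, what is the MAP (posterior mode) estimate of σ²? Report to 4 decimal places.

1.7691

With known mean μ and an Inverse-Gamma(α, β) prior on σ², the Normal likelihood is conjugate: posterior is Inv-Gamma(α + n/2, β + Σ(xᵢ−μ)²/2).
Σ(xᵢ−μ)² = (-0.31)² + (0.95)² + (2.84)² + (-1.90)² + (1.21)² + (-2.09)² + (0.11)² = 18.5185.
Posterior: Inv-Gamma(9.1 + 7/2, 14.8 + 18.5185/2) = Inv-Gamma(12.60, 24.05925).
Mode = β/(α+1) = 24.05925/13.60 = 1.7691.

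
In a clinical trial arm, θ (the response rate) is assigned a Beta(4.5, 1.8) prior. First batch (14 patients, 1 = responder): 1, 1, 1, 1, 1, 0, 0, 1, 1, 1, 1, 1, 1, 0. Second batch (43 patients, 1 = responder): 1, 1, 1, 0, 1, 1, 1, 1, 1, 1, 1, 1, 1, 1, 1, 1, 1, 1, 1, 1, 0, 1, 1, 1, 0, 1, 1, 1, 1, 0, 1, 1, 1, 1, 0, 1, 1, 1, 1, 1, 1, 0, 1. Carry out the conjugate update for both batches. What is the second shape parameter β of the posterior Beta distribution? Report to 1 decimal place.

The Beta prior is conjugate to a Binomial/Bernoulli likelihood; the update adds successes to α and failures to β.
After batch 1: Beta(4.5+11, 1.8+3) = Beta(15.5, 4.8).
After batch 2: Beta(15.5+37, 4.8+6) = Beta(52.5, 10.8).
Posterior β = 10.8.

10.8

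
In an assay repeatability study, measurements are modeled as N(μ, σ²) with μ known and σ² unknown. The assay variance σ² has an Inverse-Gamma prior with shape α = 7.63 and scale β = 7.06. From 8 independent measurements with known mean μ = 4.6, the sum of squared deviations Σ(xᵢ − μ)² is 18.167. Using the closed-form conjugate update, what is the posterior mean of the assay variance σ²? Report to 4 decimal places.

With known mean μ and an Inverse-Gamma(α, β) prior on σ², the Normal likelihood is conjugate: posterior is Inv-Gamma(α + n/2, β + Σ(xᵢ−μ)²/2).
Posterior: Inv-Gamma(7.63 + 8/2, 7.06 + 18.167/2) = Inv-Gamma(11.63, 16.1435).
E[σ²|data] = β/(α−1) = 16.1435/10.63 = 1.5187.

1.5187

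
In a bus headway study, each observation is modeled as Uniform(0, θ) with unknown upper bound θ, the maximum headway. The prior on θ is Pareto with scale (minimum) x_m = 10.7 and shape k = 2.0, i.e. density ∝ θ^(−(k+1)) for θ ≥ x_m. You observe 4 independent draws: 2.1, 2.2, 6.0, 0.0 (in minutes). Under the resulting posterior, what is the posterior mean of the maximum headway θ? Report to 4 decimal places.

12.8400

A Pareto(scale x_m, shape k) prior on the upper bound θ of Uniform(0, θ) is conjugate: posterior is Pareto(max(x_m, max xᵢ), k + n).
Sample maximum = 6.0; prior scale x_m = 10.7 → posterior scale = max = 10.7.
Posterior shape = 2.0 + 4 = 6.0.
E[θ|data] = k·x_m/(k−1) = 6.0·10.7/5.0 = 12.8400.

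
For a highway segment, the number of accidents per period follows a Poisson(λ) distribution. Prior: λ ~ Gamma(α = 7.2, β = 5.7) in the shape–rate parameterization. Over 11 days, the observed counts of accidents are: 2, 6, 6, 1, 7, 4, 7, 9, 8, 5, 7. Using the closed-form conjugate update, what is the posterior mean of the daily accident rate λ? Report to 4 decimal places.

With a Gamma(shape α, rate β) prior, the Poisson likelihood is conjugate: the posterior is Gamma(α + ΣXᵢ, β + n).
Sum of counts S = 62 over n = 11 days.
Posterior: Gamma(α+S, β+n) = Gamma(7.2+62, 5.7+11) = Gamma(69.2, 16.7).
Posterior mean = α/β = 69.2/16.7 = 4.1437.

4.1437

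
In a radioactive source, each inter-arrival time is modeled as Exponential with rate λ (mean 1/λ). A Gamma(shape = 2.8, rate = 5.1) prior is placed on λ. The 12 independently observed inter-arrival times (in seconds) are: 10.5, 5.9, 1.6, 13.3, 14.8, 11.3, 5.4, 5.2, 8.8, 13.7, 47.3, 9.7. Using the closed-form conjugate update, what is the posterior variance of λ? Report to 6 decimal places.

0.000636

With a Gamma(shape α, rate β) prior on the exponential rate λ, the posterior after n observations with total T = Σxᵢ is Gamma(α+n, β+T).
Sum of observations T = 147.5 seconds; n = 12.
Posterior: Gamma(2.8+12, 5.1+147.5) = Gamma(14.8, 152.6).
Var = α/β² = 0.000636.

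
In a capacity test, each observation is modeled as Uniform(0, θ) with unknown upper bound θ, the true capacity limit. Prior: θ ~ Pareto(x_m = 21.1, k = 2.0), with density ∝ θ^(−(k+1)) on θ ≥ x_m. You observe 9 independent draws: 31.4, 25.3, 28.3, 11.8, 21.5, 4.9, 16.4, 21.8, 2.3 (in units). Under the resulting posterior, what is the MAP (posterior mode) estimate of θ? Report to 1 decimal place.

31.4

A Pareto(scale x_m, shape k) prior on the upper bound θ of Uniform(0, θ) is conjugate: posterior is Pareto(max(x_m, max xᵢ), k + n).
Sample maximum = 31.4; prior scale x_m = 21.1 → posterior scale = max = 31.4.
Posterior shape = 2.0 + 9 = 11.0.
The Pareto density is decreasing on [x_m, ∞), so the mode is x_m = 31.4.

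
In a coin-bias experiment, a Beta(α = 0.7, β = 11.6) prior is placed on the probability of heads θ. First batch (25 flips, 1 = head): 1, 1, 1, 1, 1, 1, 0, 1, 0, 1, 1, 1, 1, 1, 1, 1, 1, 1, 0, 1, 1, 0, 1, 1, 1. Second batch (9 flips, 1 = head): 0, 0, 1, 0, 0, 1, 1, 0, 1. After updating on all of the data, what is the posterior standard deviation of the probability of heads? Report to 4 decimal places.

0.0723

The Beta prior is conjugate to a Binomial/Bernoulli likelihood; the update adds successes to α and failures to β.
After batch 1: Beta(0.7+21, 11.6+4) = Beta(21.7, 15.6).
After batch 2: Beta(21.7+4, 15.6+5) = Beta(25.7, 20.6).
Var = αβ/((α+β)²(α+β+1)) = 25.7·20.6/(46.3²·47.3) = 0.00522128; SD = √0.00522128 = 0.0723.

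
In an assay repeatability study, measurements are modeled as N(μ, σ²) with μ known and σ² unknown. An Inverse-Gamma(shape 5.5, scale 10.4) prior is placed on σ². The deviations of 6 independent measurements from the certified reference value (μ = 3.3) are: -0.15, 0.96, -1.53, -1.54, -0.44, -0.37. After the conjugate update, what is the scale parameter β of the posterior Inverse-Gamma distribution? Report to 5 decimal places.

With known mean μ and an Inverse-Gamma(α, β) prior on σ², the Normal likelihood is conjugate: posterior is Inv-Gamma(α + n/2, β + Σ(xᵢ−μ)²/2).
Σ(xᵢ−μ)² = (-0.15)² + (0.96)² + (-1.53)² + (-1.54)² + (-0.44)² + (-0.37)² = 5.9871.
Posterior: Inv-Gamma(5.5 + 6/2, 10.4 + 5.9871/2) = Inv-Gamma(8.50, 13.39355).
Posterior β = 13.39355.

13.39355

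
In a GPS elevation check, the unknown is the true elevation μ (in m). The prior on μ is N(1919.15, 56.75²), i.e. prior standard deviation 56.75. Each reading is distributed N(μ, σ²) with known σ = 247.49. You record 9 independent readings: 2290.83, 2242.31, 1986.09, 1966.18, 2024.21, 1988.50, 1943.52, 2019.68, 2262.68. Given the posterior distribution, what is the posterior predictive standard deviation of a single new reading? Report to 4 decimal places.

For Normal data with known variance σ², a Normal(μ₀, σ₀²) prior on μ is conjugate. Posterior precision = 1/σ₀² + n/σ²; posterior mean is the precision-weighted average of μ₀ and x̄.
σ₀² = 56.75² = 3220.5625, σ² = 247.49² = 61251.3001; σ² + n·σ₀² = 61251.3001 + 9·3220.5625 = 90236.3626.
Posterior precision = 1/σ₀² + n/σ² = 1/3220.5625 + 9/61251.3001 = (σ² + n·σ₀²)/(σ₀²σ²) = 90236.3626/(3220.5625·61251.3001); posterior variance σₙ² = σ₀²σ²/(σ² + n·σ₀²) = 3220.5625·61251.3001/90236.3626 = 2186.077037.
Predictive variance for one new observation = σₙ² + σ² = 3220.5625·61251.3001/90236.3626 + 61251.3001 = σ²·(σ₀² + 90236.3626)/90236.3626 = 61251.3001·93456.9251/90236.3626 = 63437.377137; SD = √(61251.3001·93456.9251/90236.3626) = 251.8678.

251.8678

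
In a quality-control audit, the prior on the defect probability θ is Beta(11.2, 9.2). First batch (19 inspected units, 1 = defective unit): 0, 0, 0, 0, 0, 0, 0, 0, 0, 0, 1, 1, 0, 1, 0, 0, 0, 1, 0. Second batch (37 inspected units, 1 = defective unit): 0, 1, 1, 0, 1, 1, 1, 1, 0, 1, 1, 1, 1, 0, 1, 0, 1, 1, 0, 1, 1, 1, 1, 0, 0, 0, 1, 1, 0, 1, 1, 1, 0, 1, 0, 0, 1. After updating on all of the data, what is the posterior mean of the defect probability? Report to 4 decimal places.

The Beta prior is conjugate to a Binomial/Bernoulli likelihood; the update adds successes to α and failures to β.
After batch 1: Beta(11.2+4, 9.2+15) = Beta(15.2, 24.2).
After batch 2: Beta(15.2+24, 24.2+13) = Beta(39.2, 37.2).
Posterior mean = α/(α+β) = 39.2/76.4 = 0.5131.

0.5131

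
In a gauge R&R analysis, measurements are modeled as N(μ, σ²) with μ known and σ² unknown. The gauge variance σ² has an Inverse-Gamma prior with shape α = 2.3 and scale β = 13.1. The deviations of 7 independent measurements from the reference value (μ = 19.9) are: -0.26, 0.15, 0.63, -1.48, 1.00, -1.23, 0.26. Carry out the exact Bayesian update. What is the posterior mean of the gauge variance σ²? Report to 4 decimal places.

With known mean μ and an Inverse-Gamma(α, β) prior on σ², the Normal likelihood is conjugate: posterior is Inv-Gamma(α + n/2, β + Σ(xᵢ−μ)²/2).
Σ(xᵢ−μ)² = (-0.26)² + (0.15)² + (0.63)² + (-1.48)² + (1.00)² + (-1.23)² + (0.26)² = 5.2579.
Posterior: Inv-Gamma(2.3 + 7/2, 13.1 + 5.2579/2) = Inv-Gamma(5.80, 15.72895).
E[σ²|data] = β/(α−1) = 15.72895/4.80 = 3.2769.

3.2769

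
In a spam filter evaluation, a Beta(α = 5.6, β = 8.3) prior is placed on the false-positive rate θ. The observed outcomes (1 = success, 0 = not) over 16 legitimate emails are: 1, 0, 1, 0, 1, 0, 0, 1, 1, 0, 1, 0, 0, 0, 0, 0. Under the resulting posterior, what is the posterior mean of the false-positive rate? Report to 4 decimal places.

0.3880

The Beta prior is conjugate to a Binomial/Bernoulli likelihood; the update adds successes to α and failures to β.
Posterior: Beta(α+k, β+n−k) = Beta(5.6+6, 8.3+10) = Beta(11.6, 18.3).
Posterior mean = α/(α+β) = 11.6/29.9 = 0.3880.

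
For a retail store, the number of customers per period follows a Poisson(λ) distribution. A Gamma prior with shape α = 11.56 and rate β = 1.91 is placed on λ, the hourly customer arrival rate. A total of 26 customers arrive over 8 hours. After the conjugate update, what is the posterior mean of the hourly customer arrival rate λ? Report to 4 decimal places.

3.7901

With a Gamma(shape α, rate β) prior, the Poisson likelihood is conjugate: the posterior is Gamma(α + ΣXᵢ, β + n).
Posterior: Gamma(α+S, β+n) = Gamma(11.56+26, 1.91+8) = Gamma(37.56, 9.91).
Posterior mean = α/β = 37.56/9.91 = 3.7901.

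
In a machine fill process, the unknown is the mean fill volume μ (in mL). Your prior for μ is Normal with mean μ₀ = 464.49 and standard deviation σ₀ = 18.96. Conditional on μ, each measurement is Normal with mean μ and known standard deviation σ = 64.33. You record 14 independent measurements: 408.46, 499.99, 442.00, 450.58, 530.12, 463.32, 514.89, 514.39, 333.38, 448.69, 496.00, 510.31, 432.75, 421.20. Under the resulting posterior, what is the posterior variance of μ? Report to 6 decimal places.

162.211915

For Normal data with known variance σ², a Normal(μ₀, σ₀²) prior on μ is conjugate. Posterior precision = 1/σ₀² + n/σ²; posterior mean is the precision-weighted average of μ₀ and x̄.
σ₀² = 18.96² = 359.4816, σ² = 64.33² = 4138.3489; σ² + n·σ₀² = 4138.3489 + 14·359.4816 = 9171.0913.
Posterior precision = 1/σ₀² + n/σ² = 1/359.4816 + 14/4138.3489 = (σ² + n·σ₀²)/(σ₀²σ²) = 9171.0913/(359.4816·4138.3489); posterior variance σₙ² = σ₀²σ²/(σ² + n·σ₀²) = 359.4816·4138.3489/9171.0913 = 162.211915.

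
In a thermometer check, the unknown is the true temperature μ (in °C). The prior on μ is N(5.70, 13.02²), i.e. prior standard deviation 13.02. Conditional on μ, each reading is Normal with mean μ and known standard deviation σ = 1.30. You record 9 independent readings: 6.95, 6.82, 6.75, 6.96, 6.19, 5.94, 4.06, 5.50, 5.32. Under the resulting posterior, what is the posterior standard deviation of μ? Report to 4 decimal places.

For Normal data with known variance σ², a Normal(μ₀, σ₀²) prior on μ is conjugate. Posterior precision = 1/σ₀² + n/σ²; posterior mean is the precision-weighted average of μ₀ and x̄.
σ₀² = 13.02² = 169.5204, σ² = 1.30² = 1.69; σ² + n·σ₀² = 1.69 + 9·169.5204 = 1527.3736.
Posterior precision = 1/σ₀² + n/σ² = 1/169.5204 + 9/1.69 = (σ² + n·σ₀²)/(σ₀²σ²) = 1527.3736/(169.5204·1.69); posterior variance σₙ² = σ₀²σ²/(σ² + n·σ₀²) = 169.5204·1.69/1527.3736 = 0.187570.
Posterior SD = √σₙ² = √(169.5204·1.69/1527.3736) = 0.4331.

0.4331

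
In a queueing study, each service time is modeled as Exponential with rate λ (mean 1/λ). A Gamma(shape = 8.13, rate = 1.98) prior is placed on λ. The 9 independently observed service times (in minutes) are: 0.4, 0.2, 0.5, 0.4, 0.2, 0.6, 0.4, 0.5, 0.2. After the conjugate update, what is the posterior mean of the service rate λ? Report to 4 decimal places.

3.1840

With a Gamma(shape α, rate β) prior on the exponential rate λ, the posterior after n observations with total T = Σxᵢ is Gamma(α+n, β+T).
Sum of observations T = 3.4 minutes; n = 9.
Posterior: Gamma(8.13+9, 1.98+3.4) = Gamma(17.13, 5.38).
Posterior mean of λ = α/β = 17.13/5.38 = 3.1840.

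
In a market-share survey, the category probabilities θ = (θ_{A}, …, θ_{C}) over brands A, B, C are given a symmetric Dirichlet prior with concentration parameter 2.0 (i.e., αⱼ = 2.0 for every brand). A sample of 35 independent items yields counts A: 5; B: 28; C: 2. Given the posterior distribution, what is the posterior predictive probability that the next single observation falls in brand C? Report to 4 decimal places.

0.0976

The Dirichlet prior is conjugate to the Multinomial likelihood: each posterior αⱼ = prior αⱼ + observed count nⱼ.
Posterior concentration: (7.0, 30.0, 4.0), total = 41.0.
P(next = C | data) = α_{C}/Σα = 0.0976.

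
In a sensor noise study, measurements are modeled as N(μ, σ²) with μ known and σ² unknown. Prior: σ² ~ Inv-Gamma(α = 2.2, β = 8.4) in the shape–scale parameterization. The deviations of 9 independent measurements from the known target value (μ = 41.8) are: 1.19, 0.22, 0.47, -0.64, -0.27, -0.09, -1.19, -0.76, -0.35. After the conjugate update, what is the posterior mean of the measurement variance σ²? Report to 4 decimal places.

With known mean μ and an Inverse-Gamma(α, β) prior on σ², the Normal likelihood is conjugate: posterior is Inv-Gamma(α + n/2, β + Σ(xᵢ−μ)²/2).
Σ(xᵢ−μ)² = (1.19)² + (0.22)² + (0.47)² + (-0.64)² + (-0.27)² + (-0.09)² + (-1.19)² + (-0.76)² + (-0.35)² = 4.2922.
Posterior: Inv-Gamma(2.2 + 9/2, 8.4 + 4.2922/2) = Inv-Gamma(6.70, 10.54610).
E[σ²|data] = β/(α−1) = 10.54610/5.70 = 1.8502.

1.8502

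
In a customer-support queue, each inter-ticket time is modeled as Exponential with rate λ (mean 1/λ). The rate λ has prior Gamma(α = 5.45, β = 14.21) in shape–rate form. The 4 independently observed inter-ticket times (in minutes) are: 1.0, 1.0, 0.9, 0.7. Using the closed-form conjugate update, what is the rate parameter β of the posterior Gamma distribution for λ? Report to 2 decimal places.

17.81

With a Gamma(shape α, rate β) prior on the exponential rate λ, the posterior after n observations with total T = Σxᵢ is Gamma(α+n, β+T).
Sum of observations T = 3.6 minutes; n = 4.
Posterior: Gamma(5.45+4, 14.21+3.6) = Gamma(9.45, 17.81).
Posterior β = 17.81.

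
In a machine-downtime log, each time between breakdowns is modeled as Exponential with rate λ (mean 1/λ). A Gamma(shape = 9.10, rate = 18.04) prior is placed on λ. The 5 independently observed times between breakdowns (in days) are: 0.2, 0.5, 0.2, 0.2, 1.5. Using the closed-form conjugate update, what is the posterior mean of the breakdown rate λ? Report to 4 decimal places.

With a Gamma(shape α, rate β) prior on the exponential rate λ, the posterior after n observations with total T = Σxᵢ is Gamma(α+n, β+T).
Sum of observations T = 2.6 days; n = 5.
Posterior: Gamma(9.10+5, 18.04+2.6) = Gamma(14.10, 20.64).
Posterior mean of λ = α/β = 14.10/20.64 = 0.6831.

0.6831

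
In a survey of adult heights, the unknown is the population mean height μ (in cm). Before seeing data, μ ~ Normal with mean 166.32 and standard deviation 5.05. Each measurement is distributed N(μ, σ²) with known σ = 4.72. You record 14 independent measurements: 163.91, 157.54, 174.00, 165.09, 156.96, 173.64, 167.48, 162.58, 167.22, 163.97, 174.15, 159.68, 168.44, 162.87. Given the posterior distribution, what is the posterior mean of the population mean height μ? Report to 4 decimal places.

For Normal data with known variance σ², a Normal(μ₀, σ₀²) prior on μ is conjugate. Posterior precision = 1/σ₀² + n/σ²; posterior mean is the precision-weighted average of μ₀ and x̄.
Σxᵢ = 163.91 + 157.54 + 174.00 + 165.09 + 156.96 + 173.64 + 167.48 + 162.58 + 167.22 + 163.97 + 174.15 + 159.68 + 168.44 + 162.87 = 2317.53, so n·x̄ = 2317.53.
σ₀² = 5.05² = 25.5025, σ² = 4.72² = 22.2784; σ² + n·σ₀² = 22.2784 + 14·25.5025 = 379.3134.
Posterior mean = (μ₀/σ₀² + n·x̄/σ²)/(1/σ₀² + n/σ²) = (σ²·μ₀ + σ₀²·n·x̄)/(σ² + n·σ₀²) = (22.2784·166.32 + 25.5025·2317.53)/379.3134 = 62808.152313/379.3134 = 165.5838.

165.5838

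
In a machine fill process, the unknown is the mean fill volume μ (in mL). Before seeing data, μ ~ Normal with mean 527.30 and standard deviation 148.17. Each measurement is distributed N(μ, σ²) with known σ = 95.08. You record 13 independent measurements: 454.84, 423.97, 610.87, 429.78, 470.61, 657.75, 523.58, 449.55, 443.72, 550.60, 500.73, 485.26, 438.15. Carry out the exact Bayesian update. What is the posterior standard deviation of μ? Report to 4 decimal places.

25.9625

For Normal data with known variance σ², a Normal(μ₀, σ₀²) prior on μ is conjugate. Posterior precision = 1/σ₀² + n/σ²; posterior mean is the precision-weighted average of μ₀ and x̄.
σ₀² = 148.17² = 21954.3489, σ² = 95.08² = 9040.2064; σ² + n·σ₀² = 9040.2064 + 13·21954.3489 = 294446.7421.
Posterior precision = 1/σ₀² + n/σ² = 1/21954.3489 + 13/9040.2064 = (σ² + n·σ₀²)/(σ₀²σ²) = 294446.7421/(21954.3489·9040.2064); posterior variance σₙ² = σ₀²σ²/(σ² + n·σ₀²) = 21954.3489·9040.2064/294446.7421 = 674.050064.
Posterior SD = √σₙ² = √(21954.3489·9040.2064/294446.7421) = 25.9625.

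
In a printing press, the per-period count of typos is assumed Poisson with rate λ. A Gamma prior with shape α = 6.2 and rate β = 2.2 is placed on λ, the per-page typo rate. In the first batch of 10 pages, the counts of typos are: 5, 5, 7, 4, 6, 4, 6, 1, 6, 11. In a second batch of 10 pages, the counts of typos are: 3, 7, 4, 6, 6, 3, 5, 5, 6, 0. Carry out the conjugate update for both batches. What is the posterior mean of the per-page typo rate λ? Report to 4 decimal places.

With a Gamma(shape α, rate β) prior, the Poisson likelihood is conjugate: the posterior is Gamma(α + ΣXᵢ, β + n).
Batch 1: sum of counts S = 55 over n = 10 pages.
After batch 1: Gamma(α+S, β+n) = Gamma(6.2+55, 2.2+10) = Gamma(61.2, 12.2).
Batch 2: sum of counts S = 45 over n = 10 pages.
After batch 2: Gamma(α+S, β+n) = Gamma(61.2+45, 12.2+10) = Gamma(106.2, 22.2).
Posterior mean = α/β = 106.2/22.2 = 4.7838.

4.7838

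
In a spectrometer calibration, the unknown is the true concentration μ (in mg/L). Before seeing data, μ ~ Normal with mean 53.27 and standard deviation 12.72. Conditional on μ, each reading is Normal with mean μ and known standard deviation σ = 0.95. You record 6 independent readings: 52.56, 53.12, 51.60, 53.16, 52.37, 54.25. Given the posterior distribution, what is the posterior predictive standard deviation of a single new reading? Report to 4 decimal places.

For Normal data with known variance σ², a Normal(μ₀, σ₀²) prior on μ is conjugate. Posterior precision = 1/σ₀² + n/σ²; posterior mean is the precision-weighted average of μ₀ and x̄.
σ₀² = 12.72² = 161.7984, σ² = 0.95² = 0.9025; σ² + n·σ₀² = 0.9025 + 6·161.7984 = 971.6929.
Posterior precision = 1/σ₀² + n/σ² = 1/161.7984 + 6/0.9025 = (σ² + n·σ₀²)/(σ₀²σ²) = 971.6929/(161.7984·0.9025); posterior variance σₙ² = σ₀²σ²/(σ² + n·σ₀²) = 161.7984·0.9025/971.6929 = 0.150277.
Predictive variance for one new observation = σₙ² + σ² = 161.7984·0.9025/971.6929 + 0.9025 = σ²·(σ₀² + 971.6929)/971.6929 = 0.9025·1133.4913/971.6929 = 1.052777; SD = √(0.9025·1133.4913/971.6929) = 1.0260.

1.0260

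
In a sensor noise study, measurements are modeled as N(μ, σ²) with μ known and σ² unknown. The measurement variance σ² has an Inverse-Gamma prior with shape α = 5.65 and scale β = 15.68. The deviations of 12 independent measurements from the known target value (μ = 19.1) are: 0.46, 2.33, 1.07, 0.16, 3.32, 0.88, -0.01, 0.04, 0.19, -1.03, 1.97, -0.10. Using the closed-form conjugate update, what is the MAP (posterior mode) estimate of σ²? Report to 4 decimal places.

2.1722

With known mean μ and an Inverse-Gamma(α, β) prior on σ², the Normal likelihood is conjugate: posterior is Inv-Gamma(α + n/2, β + Σ(xᵢ−μ)²/2).
Σ(xᵢ−μ)² = (0.46)² + (2.33)² + (1.07)² + (0.16)² + (3.32)² + (0.88)² + (-0.01)² + (0.04)² + (0.19)² + (-1.03)² + (1.97)² + (-0.10)² = 23.5974.
Posterior: Inv-Gamma(5.65 + 12/2, 15.68 + 23.5974/2) = Inv-Gamma(11.65, 27.47870).
Mode = β/(α+1) = 27.47870/12.65 = 2.1722.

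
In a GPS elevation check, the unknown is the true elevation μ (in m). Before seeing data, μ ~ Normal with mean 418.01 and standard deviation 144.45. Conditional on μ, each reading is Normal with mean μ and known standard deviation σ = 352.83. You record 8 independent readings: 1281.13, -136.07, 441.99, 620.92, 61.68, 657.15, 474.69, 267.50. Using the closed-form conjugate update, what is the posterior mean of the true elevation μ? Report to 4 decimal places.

For Normal data with known variance σ², a Normal(μ₀, σ₀²) prior on μ is conjugate. Posterior precision = 1/σ₀² + n/σ²; posterior mean is the precision-weighted average of μ₀ and x̄.
Σxᵢ = 1281.13 + (-136.07) + 441.99 + 620.92 + 61.68 + 657.15 + 474.69 + 267.50 = 3668.99, so n·x̄ = 3668.99.
σ₀² = 144.45² = 20865.8025, σ² = 352.83² = 124489.0089; σ² + n·σ₀² = 124489.0089 + 8·20865.8025 = 291415.4289.
Posterior mean = (μ₀/σ₀² + n·x̄/σ²)/(1/σ₀² + n/σ²) = (σ²·μ₀ + σ₀²·n·x̄)/(σ² + n·σ₀²) = (124489.0089·418.01 + 20865.8025·3668.99)/291415.4289 = 128594071.324764/291415.4289 = 441.2741.

441.2741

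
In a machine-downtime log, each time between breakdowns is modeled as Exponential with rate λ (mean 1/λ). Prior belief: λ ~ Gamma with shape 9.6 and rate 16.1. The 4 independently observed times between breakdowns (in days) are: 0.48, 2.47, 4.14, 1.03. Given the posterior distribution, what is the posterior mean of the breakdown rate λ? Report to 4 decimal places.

With a Gamma(shape α, rate β) prior on the exponential rate λ, the posterior after n observations with total T = Σxᵢ is Gamma(α+n, β+T).
Sum of observations T = 8.12 days; n = 4.
Posterior: Gamma(9.6+4, 16.1+8.12) = Gamma(13.6, 24.22).
Posterior mean of λ = α/β = 13.6/24.22 = 0.5615.

0.5615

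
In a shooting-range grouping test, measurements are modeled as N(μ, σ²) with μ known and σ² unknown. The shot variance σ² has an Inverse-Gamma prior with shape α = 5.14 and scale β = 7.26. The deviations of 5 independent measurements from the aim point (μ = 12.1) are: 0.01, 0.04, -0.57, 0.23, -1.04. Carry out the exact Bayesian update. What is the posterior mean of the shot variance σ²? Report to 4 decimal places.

With known mean μ and an Inverse-Gamma(α, β) prior on σ², the Normal likelihood is conjugate: posterior is Inv-Gamma(α + n/2, β + Σ(xᵢ−μ)²/2).
Σ(xᵢ−μ)² = (0.01)² + (0.04)² + (-0.57)² + (0.23)² + (-1.04)² = 1.4611.
Posterior: Inv-Gamma(5.14 + 5/2, 7.26 + 1.4611/2) = Inv-Gamma(7.64, 7.99055).
E[σ²|data] = β/(α−1) = 7.99055/6.64 = 1.2034.

1.2034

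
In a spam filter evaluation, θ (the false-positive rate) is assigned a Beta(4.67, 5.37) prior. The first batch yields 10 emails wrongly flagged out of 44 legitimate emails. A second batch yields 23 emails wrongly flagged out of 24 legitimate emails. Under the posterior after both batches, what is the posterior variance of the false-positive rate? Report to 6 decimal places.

The Beta prior is conjugate to a Binomial/Bernoulli likelihood; the update adds successes to α and failures to β.
After batch 1: Beta(4.67+10, 5.37+34) = Beta(14.67, 39.37).
After batch 2: Beta(14.67+23, 39.37+1) = Beta(37.67, 40.37).
Var = αβ/((α+β)²(α+β+1)) = 37.67·40.37/(78.04²·79.04) = 0.003159.

0.003159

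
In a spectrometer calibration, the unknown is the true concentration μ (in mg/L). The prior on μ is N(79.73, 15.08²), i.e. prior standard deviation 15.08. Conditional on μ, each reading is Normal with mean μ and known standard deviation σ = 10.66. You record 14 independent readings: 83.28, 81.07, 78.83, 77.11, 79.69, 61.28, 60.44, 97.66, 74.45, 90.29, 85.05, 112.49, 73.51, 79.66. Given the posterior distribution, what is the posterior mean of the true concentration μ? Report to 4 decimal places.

For Normal data with known variance σ², a Normal(μ₀, σ₀²) prior on μ is conjugate. Posterior precision = 1/σ₀² + n/σ²; posterior mean is the precision-weighted average of μ₀ and x̄.
Σxᵢ = 83.28 + 81.07 + 78.83 + 77.11 + 79.69 + 61.28 + 60.44 + 97.66 + 74.45 + 90.29 + 85.05 + 112.49 + 73.51 + 79.66 = 1134.81, so n·x̄ = 1134.81.
σ₀² = 15.08² = 227.4064, σ² = 10.66² = 113.6356; σ² + n·σ₀² = 113.6356 + 14·227.4064 = 3297.3252.
Posterior mean = (μ₀/σ₀² + n·x̄/σ²)/(1/σ₀² + n/σ²) = (σ²·μ₀ + σ₀²·n·x̄)/(σ² + n·σ₀²) = (113.6356·79.73 + 227.4064·1134.81)/3297.3252 = 267123.223172/3297.3252 = 81.0121.

81.0121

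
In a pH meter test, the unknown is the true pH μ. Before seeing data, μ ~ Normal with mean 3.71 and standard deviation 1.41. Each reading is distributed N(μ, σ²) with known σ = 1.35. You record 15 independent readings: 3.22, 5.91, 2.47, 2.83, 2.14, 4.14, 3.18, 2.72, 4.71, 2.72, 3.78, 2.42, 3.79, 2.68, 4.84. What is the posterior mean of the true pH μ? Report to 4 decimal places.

For Normal data with known variance σ², a Normal(μ₀, σ₀²) prior on μ is conjugate. Posterior precision = 1/σ₀² + n/σ²; posterior mean is the precision-weighted average of μ₀ and x̄.
Σxᵢ = 3.22 + 5.91 + 2.47 + 2.83 + 2.14 + 4.14 + 3.18 + 2.72 + 4.71 + 2.72 + 3.78 + 2.42 + 3.79 + 2.68 + 4.84 = 51.55, so n·x̄ = 51.55.
σ₀² = 1.41² = 1.9881, σ² = 1.35² = 1.8225; σ² + n·σ₀² = 1.8225 + 15·1.9881 = 31.644.
Posterior mean = (μ₀/σ₀² + n·x̄/σ²)/(1/σ₀² + n/σ²) = (σ²·μ₀ + σ₀²·n·x̄)/(σ² + n·σ₀²) = (1.8225·3.71 + 1.9881·51.55)/31.644 = 109.24803/31.644 = 3.4524.

3.4524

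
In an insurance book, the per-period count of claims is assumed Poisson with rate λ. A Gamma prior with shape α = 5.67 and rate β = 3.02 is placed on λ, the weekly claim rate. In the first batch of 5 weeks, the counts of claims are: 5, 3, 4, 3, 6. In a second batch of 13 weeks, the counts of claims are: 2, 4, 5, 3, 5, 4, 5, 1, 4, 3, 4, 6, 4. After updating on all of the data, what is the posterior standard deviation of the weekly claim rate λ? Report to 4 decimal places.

With a Gamma(shape α, rate β) prior, the Poisson likelihood is conjugate: the posterior is Gamma(α + ΣXᵢ, β + n).
Batch 1: sum of counts S = 21 over n = 5 weeks.
After batch 1: Gamma(α+S, β+n) = Gamma(5.67+21, 3.02+5) = Gamma(26.67, 8.02).
Batch 2: sum of counts S = 50 over n = 13 weeks.
After batch 2: Gamma(α+S, β+n) = Gamma(26.67+50, 8.02+13) = Gamma(76.67, 21.02).
SD = √α/β = √76.67/21.02 = 0.4166.

0.4166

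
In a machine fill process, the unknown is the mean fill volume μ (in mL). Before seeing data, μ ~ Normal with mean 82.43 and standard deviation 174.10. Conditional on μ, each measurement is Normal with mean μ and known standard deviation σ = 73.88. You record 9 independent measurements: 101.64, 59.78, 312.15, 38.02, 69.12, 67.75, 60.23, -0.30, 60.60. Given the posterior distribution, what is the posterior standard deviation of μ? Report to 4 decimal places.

For Normal data with known variance σ², a Normal(μ₀, σ₀²) prior on μ is conjugate. Posterior precision = 1/σ₀² + n/σ²; posterior mean is the precision-weighted average of μ₀ and x̄.
σ₀² = 174.10² = 30310.81, σ² = 73.88² = 5458.2544; σ² + n·σ₀² = 5458.2544 + 9·30310.81 = 278255.5444.
Posterior precision = 1/σ₀² + n/σ² = 1/30310.81 + 9/5458.2544 = (σ² + n·σ₀²)/(σ₀²σ²) = 278255.5444/(30310.81·5458.2544); posterior variance σₙ² = σ₀²σ²/(σ² + n·σ₀²) = 30310.81·5458.2544/278255.5444 = 594.576156.
Posterior SD = √σₙ² = √(30310.81·5458.2544/278255.5444) = 24.3839.

24.3839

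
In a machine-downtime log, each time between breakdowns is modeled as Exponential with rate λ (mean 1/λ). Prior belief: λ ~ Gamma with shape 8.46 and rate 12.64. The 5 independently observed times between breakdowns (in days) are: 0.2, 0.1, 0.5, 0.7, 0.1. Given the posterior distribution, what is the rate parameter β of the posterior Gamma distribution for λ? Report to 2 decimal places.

With a Gamma(shape α, rate β) prior on the exponential rate λ, the posterior after n observations with total T = Σxᵢ is Gamma(α+n, β+T).
Sum of observations T = 1.6 days; n = 5.
Posterior: Gamma(8.46+5, 12.64+1.6) = Gamma(13.46, 14.24).
Posterior β = 14.24.

14.24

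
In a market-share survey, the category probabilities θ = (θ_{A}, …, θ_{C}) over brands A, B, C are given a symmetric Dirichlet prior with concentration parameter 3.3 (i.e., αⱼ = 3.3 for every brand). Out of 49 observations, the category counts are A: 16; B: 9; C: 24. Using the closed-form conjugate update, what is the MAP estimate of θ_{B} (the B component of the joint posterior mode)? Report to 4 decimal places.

The Dirichlet prior is conjugate to the Multinomial likelihood: each posterior αⱼ = prior αⱼ + observed count nⱼ.
Posterior concentration: (19.3, 12.3, 27.3), total = 58.9.
Joint mode component: (α_{B}−1)/(Σα−K) = 11.3/55.9 = 0.2021.

0.2021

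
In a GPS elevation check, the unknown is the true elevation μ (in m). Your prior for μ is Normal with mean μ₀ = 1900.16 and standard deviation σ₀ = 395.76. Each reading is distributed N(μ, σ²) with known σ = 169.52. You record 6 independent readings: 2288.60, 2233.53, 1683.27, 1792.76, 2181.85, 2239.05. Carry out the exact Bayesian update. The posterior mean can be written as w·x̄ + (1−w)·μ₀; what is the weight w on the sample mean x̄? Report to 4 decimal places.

For Normal data with known variance σ², a Normal(μ₀, σ₀²) prior on μ is conjugate. Posterior precision = 1/σ₀² + n/σ²; posterior mean is the precision-weighted average of μ₀ and x̄.
σ₀² = 395.76² = 156625.9776, σ² = 169.52² = 28737.0304. Prior precision 1/σ₀² = 1/156625.9776; data precision n/σ² = 6/28737.0304.
w = (n/σ²)/(1/σ₀² + n/σ²) = n·σ₀²/(σ² + n·σ₀²) = 6·156625.9776/(28737.0304 + 6·156625.9776) = 939755.8656/968492.896 = 0.9703.

0.9703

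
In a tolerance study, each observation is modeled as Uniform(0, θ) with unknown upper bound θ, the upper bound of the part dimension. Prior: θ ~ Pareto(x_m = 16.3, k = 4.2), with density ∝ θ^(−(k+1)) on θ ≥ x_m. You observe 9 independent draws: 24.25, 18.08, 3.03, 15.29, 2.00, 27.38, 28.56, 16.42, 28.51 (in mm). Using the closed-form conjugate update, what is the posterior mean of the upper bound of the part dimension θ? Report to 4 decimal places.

A Pareto(scale x_m, shape k) prior on the upper bound θ of Uniform(0, θ) is conjugate: posterior is Pareto(max(x_m, max xᵢ), k + n).
Sample maximum = 28.56; prior scale x_m = 16.3 → posterior scale = max = 28.56.
Posterior shape = 4.2 + 9 = 13.2.
E[θ|data] = k·x_m/(k−1) = 13.2·28.56/12.2 = 30.9010.

30.9010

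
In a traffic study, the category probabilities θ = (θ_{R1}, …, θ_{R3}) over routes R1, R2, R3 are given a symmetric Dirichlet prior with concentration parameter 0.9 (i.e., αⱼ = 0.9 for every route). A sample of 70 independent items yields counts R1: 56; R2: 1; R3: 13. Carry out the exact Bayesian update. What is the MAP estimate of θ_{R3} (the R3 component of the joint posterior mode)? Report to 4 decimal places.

The Dirichlet prior is conjugate to the Multinomial likelihood: each posterior αⱼ = prior αⱼ + observed count nⱼ.
Posterior concentration: (56.9, 1.9, 13.9), total = 72.7.
Joint mode component: (α_{R3}−1)/(Σα−K) = 12.9/69.7 = 0.1851.

0.1851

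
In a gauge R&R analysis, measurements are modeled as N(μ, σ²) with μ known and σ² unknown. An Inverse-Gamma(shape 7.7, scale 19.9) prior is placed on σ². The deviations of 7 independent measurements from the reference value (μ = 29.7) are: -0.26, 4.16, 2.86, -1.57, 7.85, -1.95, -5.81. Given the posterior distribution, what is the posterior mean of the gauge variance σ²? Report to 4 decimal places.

8.1862

With known mean μ and an Inverse-Gamma(α, β) prior on σ², the Normal likelihood is conjugate: posterior is Inv-Gamma(α + n/2, β + Σ(xᵢ−μ)²/2).
Σ(xᵢ−μ)² = (-0.26)² + (4.16)² + (2.86)² + (-1.57)² + (7.85)² + (-1.95)² + (-5.81)² = 127.1988.
Posterior: Inv-Gamma(7.7 + 7/2, 19.9 + 127.1988/2) = Inv-Gamma(11.20, 83.49940).
E[σ²|data] = β/(α−1) = 83.49940/10.20 = 8.1862.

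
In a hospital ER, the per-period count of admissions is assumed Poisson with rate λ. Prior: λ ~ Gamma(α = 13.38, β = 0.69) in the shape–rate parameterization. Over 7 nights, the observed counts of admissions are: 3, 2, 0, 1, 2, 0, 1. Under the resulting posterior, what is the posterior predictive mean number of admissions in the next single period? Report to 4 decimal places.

With a Gamma(shape α, rate β) prior, the Poisson likelihood is conjugate: the posterior is Gamma(α + ΣXᵢ, β + n).
Sum of counts S = 9 over n = 7 nights.
Posterior: Gamma(α+S, β+n) = Gamma(13.38+9, 0.69+7) = Gamma(22.38, 7.69).
The predictive distribution for one future period is NegBinom with mean α/β = 2.9103.

2.9103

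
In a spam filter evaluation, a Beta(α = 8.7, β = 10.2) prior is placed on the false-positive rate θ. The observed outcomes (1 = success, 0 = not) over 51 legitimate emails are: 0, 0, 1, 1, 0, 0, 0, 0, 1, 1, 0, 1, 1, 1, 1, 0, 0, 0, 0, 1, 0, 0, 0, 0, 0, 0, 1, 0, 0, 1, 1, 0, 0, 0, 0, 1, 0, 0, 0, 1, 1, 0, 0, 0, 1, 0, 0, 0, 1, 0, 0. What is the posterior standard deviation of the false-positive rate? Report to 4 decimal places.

0.0573

The Beta prior is conjugate to a Binomial/Bernoulli likelihood; the update adds successes to α and failures to β.
Posterior: Beta(α+k, β+n−k) = Beta(8.7+17, 10.2+34) = Beta(25.7, 44.2).
Var = αβ/((α+β)²(α+β+1)) = 25.7·44.2/(69.9²·70.9) = 0.00327910; SD = √0.00327910 = 0.0573.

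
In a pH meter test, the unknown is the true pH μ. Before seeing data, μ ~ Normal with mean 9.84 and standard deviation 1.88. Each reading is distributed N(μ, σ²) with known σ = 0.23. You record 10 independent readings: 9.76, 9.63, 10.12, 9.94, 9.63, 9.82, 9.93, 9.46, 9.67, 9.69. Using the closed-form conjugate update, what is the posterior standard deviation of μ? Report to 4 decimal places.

0.0727

For Normal data with known variance σ², a Normal(μ₀, σ₀²) prior on μ is conjugate. Posterior precision = 1/σ₀² + n/σ²; posterior mean is the precision-weighted average of μ₀ and x̄.
σ₀² = 1.88² = 3.5344, σ² = 0.23² = 0.0529; σ² + n·σ₀² = 0.0529 + 10·3.5344 = 35.3969.
Posterior precision = 1/σ₀² + n/σ² = 1/3.5344 + 10/0.0529 = (σ² + n·σ₀²)/(σ₀²σ²) = 35.3969/(3.5344·0.0529); posterior variance σₙ² = σ₀²σ²/(σ² + n·σ₀²) = 3.5344·0.0529/35.3969 = 0.005282.
Posterior SD = √σₙ² = √(3.5344·0.0529/35.3969) = 0.0727.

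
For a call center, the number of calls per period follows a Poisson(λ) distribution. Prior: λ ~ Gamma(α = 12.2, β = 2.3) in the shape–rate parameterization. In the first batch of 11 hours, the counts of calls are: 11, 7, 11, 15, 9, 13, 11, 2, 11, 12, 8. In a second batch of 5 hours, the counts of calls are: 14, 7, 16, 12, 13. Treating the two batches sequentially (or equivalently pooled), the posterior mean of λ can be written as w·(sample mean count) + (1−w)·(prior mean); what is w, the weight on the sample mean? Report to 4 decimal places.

0.8743

With a Gamma(shape α, rate β) prior, the Poisson likelihood is conjugate: the posterior is Gamma(α + ΣXᵢ, β + n).
Total number of hours: n = 11 + 5 = 16.
Posterior mean = (α₀+S)/(β₀+n) = [n/(β₀+n)]·(S/n) + [β₀/(β₀+n)]·(α₀/β₀), so only n and β₀ enter the weight.
Weight on data w = n/(β₀+n) = 16/(2.3+16) = 16/18.3 = 0.8743.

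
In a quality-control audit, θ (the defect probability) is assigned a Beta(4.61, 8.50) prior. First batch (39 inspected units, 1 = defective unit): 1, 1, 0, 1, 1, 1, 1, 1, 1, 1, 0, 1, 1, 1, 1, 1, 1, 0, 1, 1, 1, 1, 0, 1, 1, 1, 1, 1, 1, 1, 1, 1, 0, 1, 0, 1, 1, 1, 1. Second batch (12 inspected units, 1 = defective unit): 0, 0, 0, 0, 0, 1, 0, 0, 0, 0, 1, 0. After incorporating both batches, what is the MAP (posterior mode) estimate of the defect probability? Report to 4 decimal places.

The Beta prior is conjugate to a Binomial/Bernoulli likelihood; the update adds successes to α and failures to β.
After batch 1: Beta(4.61+33, 8.50+6) = Beta(37.61, 14.50).
After batch 2: Beta(37.61+2, 14.50+10) = Beta(39.61, 24.50).
Mode of Beta(a,b) for a,b>1 is (a−1)/(a+b−2) = 38.61/62.11 = 0.6216.

0.6216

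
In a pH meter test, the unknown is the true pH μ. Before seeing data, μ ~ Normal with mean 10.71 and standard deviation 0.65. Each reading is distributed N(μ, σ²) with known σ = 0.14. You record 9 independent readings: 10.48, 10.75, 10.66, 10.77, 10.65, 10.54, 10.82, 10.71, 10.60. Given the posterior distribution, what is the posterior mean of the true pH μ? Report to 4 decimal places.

10.6647

For Normal data with known variance σ², a Normal(μ₀, σ₀²) prior on μ is conjugate. Posterior precision = 1/σ₀² + n/σ²; posterior mean is the precision-weighted average of μ₀ and x̄.
Σxᵢ = 10.48 + 10.75 + 10.66 + 10.77 + 10.65 + 10.54 + 10.82 + 10.71 + 10.60 = 95.98, so n·x̄ = 95.98.
σ₀² = 0.65² = 0.4225, σ² = 0.14² = 0.0196; σ² + n·σ₀² = 0.0196 + 9·0.4225 = 3.8221.
Posterior mean = (μ₀/σ₀² + n·x̄/σ²)/(1/σ₀² + n/σ²) = (σ²·μ₀ + σ₀²·n·x̄)/(σ² + n·σ₀²) = (0.0196·10.71 + 0.4225·95.98)/3.8221 = 40.761466/3.8221 = 10.6647.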